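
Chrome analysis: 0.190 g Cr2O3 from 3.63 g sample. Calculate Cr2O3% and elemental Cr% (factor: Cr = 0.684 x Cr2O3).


Cr2O3% = 0.190 / 3.63 x 100 = 5.23%
Cr% = 5.23 x 0.684 = 3.58%


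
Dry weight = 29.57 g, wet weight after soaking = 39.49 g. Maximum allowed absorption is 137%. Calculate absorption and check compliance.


WA = (39.49 - 29.57) / 29.57 x 100 = 33.5%
Maximum allowed: 137%
Compliant: Yes


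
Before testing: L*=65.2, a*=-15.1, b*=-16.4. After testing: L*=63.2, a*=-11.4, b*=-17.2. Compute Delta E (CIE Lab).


dL = 63.2 - 65.2 = -2.0
da = -11.4 - (-15.1) = 3.7
db = -17.2 - (-16.4) = -0.8
dE = sqrt((-2.0)^2 + (3.7)^2 + (-0.8)^2) = 4.28


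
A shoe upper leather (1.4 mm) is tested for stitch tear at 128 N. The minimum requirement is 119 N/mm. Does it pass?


STS = 128 / 1.4 = 91.4 N/mm
Minimum required: 119 N/mm
Passes: No


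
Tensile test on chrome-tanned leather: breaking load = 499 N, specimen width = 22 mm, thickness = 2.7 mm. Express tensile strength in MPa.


8.40 MPa

Cross-section = 22 x 2.7 = 59.4 mm^2
TS = 499 / 59.4 = 8.40 MPa
(1 N/mm^2 = 1 MPa)


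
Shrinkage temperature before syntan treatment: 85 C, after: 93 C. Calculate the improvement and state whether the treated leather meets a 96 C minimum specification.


Improvement = 93 - 85 = 8 C
Spec check: 93 C >= 96 C? No


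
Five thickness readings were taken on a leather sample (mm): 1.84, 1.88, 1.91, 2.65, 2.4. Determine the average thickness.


Sum = 1.84 + 1.88 + 1.91 + 2.65 + 2.4 = 10.68
Average = 10.68 / 5 = 2.14 mm


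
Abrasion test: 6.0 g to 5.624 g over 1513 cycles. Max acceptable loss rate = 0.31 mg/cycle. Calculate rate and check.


Loss = 6.0 - 5.624 = 0.376 g
Rate = 0.376 g / 1513 cycles x 1000 = 0.249 mg/cycle
Max = 0.31 mg/cycle
Passes: Yes


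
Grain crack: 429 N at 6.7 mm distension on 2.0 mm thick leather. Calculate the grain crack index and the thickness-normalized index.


Crack index = 429 / 6.7 = 64.0 N/mm
Normalized = 64.0 / 2.0 = 32.0 N/mm per mm


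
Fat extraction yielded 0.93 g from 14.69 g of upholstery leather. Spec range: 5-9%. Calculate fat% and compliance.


Fat% = 0.93 / 14.69 x 100 = 6.3%
Spec range: 5-9%
Compliant: Yes


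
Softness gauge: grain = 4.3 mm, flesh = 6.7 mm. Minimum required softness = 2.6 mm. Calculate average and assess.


Average = (4.3 + 6.7) / 2 = 5.50 mm
Minimum = 2.6 mm
Meets requirement: Yes


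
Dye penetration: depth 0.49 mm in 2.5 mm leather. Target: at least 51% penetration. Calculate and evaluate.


Penetration = 19.6%
Meets target: No

Penetration = 0.49 / 2.5 x 100 = 19.6%
Target: 51%
Meets target: No


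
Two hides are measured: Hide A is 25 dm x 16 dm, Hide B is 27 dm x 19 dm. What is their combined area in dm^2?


Hide A area = 25 x 16 = 400 dm^2
Hide B area = 27 x 19 = 513 dm^2
Total = 400 + 513 = 913 dm^2


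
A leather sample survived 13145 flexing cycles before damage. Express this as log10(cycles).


log10(13145) = 4.12


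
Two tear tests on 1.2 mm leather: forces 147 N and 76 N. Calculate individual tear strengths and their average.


Tear 1 = 147 / 1.2 = 122.5 N/mm
Tear 2 = 76 / 1.2 = 63.3 N/mm
Average = (122.5 + 63.3) / 2 = 92.9 N/mm


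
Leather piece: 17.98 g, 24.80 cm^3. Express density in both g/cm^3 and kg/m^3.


0.725 g/cm^3
725 kg/m^3

Density = 17.98 / 24.80 = 0.725 g/cm^3
Convert: 0.725 x 1000 = 725 kg/m^3


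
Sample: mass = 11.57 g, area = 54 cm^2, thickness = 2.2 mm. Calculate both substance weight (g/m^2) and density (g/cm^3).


Substance weight = 2142.6 g/m^2
Density = 0.974 g/cm^3


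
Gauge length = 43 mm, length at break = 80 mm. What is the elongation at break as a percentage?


86.0%

Extension = 80 - 43 = 37 mm
Elongation = 37 / 43 x 100 = 86.0%


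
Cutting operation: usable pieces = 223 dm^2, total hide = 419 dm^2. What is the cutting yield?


53.2%

Yield = usable / total x 100
Yield = 223 / 419 x 100 = 53.2%


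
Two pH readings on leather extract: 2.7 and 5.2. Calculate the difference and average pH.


Difference = |2.7 - 5.2| = 2.5
Average = (2.7 + 5.2) / 2 = 3.95


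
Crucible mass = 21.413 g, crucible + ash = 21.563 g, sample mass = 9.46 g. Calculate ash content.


Ash mass = 21.563 - 21.413 = 0.150 g
Ash% = 0.150 / 9.46 x 100 = 1.59%


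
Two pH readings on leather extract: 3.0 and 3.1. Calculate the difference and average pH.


Difference = 0.1
Average pH = 3.05

Difference = |3.0 - 3.1| = 0.1
Average = (3.0 + 3.1) / 2 = 3.05


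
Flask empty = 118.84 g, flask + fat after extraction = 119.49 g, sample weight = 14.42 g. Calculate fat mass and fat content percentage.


Fat mass = 119.49 - 118.84 = 0.65 g
Fat% = 0.65 / 14.42 x 100 = 4.5%


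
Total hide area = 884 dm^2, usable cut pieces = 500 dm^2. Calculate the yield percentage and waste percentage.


Yield = 56.6%
Waste = 43.4%

Yield = 500 / 884 x 100 = 56.6%
Waste = 884 - 500 = 384 dm^2
Waste% = 100 - 56.6 = 43.4%


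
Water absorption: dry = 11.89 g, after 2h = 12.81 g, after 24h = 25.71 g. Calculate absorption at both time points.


WA (2h) = (12.81 - 11.89) / 11.89 x 100 = 7.7%
WA (24h) = (25.71 - 11.89) / 11.89 x 100 = 116.2%


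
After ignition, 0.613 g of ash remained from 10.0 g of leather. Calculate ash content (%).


6.13%

Ash% = 0.613 / 10.0 x 100
Ash% = 6.13%


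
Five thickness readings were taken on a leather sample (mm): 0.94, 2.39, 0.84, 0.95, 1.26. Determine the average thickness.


1.28 mm

Sum = 0.94 + 2.39 + 0.84 + 0.95 + 1.26 = 6.38
Average = 6.38 / 5 = 1.28 mm


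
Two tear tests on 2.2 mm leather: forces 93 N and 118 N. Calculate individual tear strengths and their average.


Tear 1 = 93 / 2.2 = 42.3 N/mm
Tear 2 = 118 / 2.2 = 53.6 N/mm
Average = (42.3 + 53.6) / 2 = 48.0 N/mm


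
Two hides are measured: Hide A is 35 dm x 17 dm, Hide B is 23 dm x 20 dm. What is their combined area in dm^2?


Hide A area = 35 x 17 = 595 dm^2
Hide B area = 23 x 20 = 460 dm^2
Total = 595 + 460 = 1055 dm^2


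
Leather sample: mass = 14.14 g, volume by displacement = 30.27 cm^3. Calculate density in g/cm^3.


0.467 g/cm^3


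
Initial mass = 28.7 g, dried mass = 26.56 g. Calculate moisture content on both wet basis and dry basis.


Moisture lost = 28.7 - 26.56 = 2.14 g
Wet basis MC = 2.14 / 28.7 x 100 = 7.5%
Dry basis MC = 2.14 / 26.56 x 100 = 8.1%


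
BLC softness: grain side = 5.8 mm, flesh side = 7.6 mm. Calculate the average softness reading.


6.70 mm

Average = (5.8 + 7.6) / 2
Average = 6.70 mm


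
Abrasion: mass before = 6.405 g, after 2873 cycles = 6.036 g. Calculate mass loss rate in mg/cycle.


Mass loss = 6.405 - 6.036 = 0.369 g
Rate = 0.369 / 2873 x 1000 = 0.128 mg/cycle


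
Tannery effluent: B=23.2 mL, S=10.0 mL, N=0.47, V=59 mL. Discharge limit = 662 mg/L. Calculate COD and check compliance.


COD = (23.2 - 10.0) x 0.47 x 8000 / 59 = 841.2 mg/L
Limit: 662 mg/L
Compliant: No


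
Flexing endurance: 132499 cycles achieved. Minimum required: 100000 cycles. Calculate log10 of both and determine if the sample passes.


Achieved: log10 = 5.12
Required: log10 = 5.00
Passes: Yes

log10(132499) = 5.12
log10(100000) = 5.00
Passes: Yes


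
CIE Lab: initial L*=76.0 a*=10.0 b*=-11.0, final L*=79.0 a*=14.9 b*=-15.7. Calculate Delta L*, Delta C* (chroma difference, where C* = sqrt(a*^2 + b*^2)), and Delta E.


Delta L* = 3.0
Delta C* = 6.78
Delta E = 7.42


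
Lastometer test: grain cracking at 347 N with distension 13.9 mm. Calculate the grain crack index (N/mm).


Grain crack index = force / distension
Index = 347 / 13.9 = 25.0 N/mm


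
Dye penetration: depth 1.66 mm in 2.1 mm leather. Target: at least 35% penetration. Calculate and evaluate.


Penetration = 79.0%
Meets target: Yes

Penetration = 1.66 / 2.1 x 100 = 79.0%
Target: 35%
Meets target: Yes


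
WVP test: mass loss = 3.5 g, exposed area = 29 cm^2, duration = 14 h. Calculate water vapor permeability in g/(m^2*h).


WVP = mass_loss / (area x time) x 10000
WVP = 3.5 / (29 x 14) x 10000
WVP = 3.5 / 406 x 10000 = 86.21 g/(m^2*h)


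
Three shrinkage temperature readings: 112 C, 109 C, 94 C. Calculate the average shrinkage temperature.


105.0 C


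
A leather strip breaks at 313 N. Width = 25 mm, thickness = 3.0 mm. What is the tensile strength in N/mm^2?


Cross-sectional area = 25 x 3.0 = 75.0 mm^2
Tensile strength = 313 / 75.0 = 4.17 N/mm^2


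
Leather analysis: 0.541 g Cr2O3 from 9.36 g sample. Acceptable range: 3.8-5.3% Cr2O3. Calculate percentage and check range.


Cr2O3% = 0.541 / 9.36 x 100 = 5.78%
Acceptable range: 3.8 to 5.3%
Within range: No


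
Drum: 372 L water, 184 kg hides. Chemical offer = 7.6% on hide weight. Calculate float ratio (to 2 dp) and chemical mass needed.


Float ratio = 372 / 184 = 2.02
Chemical = 184 x 7.6 / 100 = 13.984 kg


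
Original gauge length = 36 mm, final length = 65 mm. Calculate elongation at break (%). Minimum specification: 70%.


Elongation = 80.6%
Meets spec: Yes

Extension = 65 - 36 = 29 mm
Elongation = 29 / 36 x 100 = 80.6%
Minimum required: 70%
Meets specification: Yes


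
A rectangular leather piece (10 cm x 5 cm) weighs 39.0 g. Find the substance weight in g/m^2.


7800.0 g/m^2


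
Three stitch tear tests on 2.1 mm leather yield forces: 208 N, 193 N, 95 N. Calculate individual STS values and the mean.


STS1 = 208 / 2.1 = 99.0 N/mm
STS2 = 193 / 2.1 = 91.9 N/mm
STS3 = 95 / 2.1 = 45.2 N/mm
Mean = (99.0 + 91.9 + 45.2) / 3 = 78.7 N/mm


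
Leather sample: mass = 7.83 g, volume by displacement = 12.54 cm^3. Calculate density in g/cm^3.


Density = mass / volume
Density = 7.83 / 12.54 = 0.624 g/cm^3


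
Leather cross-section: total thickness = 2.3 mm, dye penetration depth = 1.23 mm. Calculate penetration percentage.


Penetration% = 1.23 / 2.3 x 100
Penetration = 53.5%


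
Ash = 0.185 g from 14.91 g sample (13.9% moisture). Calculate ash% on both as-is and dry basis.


As-is ash = 1.24%
Dry-basis ash = 1.44%


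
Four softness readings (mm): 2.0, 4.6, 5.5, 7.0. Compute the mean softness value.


Sum = 2.0 + 4.6 + 5.5 + 7.0
Mean = 19.1 / 4 = 4.78 mm


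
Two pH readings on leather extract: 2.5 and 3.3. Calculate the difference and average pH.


Difference = |2.5 - 3.3| = 0.8
Average = (2.5 + 3.3) / 2 = 2.90


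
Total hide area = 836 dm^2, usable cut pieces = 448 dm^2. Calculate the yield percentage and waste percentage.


Yield = 448 / 836 x 100 = 53.6%
Waste = 836 - 448 = 388 dm^2
Waste% = 100 - 53.6 = 46.4%


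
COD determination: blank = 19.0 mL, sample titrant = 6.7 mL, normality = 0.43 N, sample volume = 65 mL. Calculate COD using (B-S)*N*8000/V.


COD = (19.0 - 6.7) x 0.43 x 8000 / 65
COD = 12.3 x 0.43 x 8000 / 65
COD = 651.0 mg/L


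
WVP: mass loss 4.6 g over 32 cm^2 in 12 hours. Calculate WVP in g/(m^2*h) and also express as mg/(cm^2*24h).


WVP = 119.79 g/(m^2*h)
Daily rate = 287.50 mg/(cm^2*24h)


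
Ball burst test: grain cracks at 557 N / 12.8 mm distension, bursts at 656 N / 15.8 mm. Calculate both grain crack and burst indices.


Crack index = 557 / 12.8 = 43.5 N/mm
Burst index = 656 / 15.8 = 41.5 N/mm


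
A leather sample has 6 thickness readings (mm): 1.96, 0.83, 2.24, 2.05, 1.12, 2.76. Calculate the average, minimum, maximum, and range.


Sum = 10.96
Average = 10.96 / 6 = 1.83 mm
Minimum = 0.83 mm
Maximum = 2.76 mm
Range = 2.76 - 0.83 = 1.93 mm


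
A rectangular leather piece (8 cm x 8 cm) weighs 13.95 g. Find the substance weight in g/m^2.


2179.7 g/m^2

Area = 8 x 8 = 64 cm^2
SW = 13.95 / 64 x 10000 = 2179.7 g/m^2


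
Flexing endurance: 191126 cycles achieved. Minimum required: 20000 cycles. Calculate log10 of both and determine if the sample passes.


Achieved: log10 = 5.28
Required: log10 = 4.30
Passes: Yes

log10(191126) = 5.28
log10(20000) = 4.30
Passes: Yes


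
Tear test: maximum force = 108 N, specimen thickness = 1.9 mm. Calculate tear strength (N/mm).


56.8 N/mm

Tear strength = force / thickness
Tear = 108 / 1.9 = 56.8 N/mm


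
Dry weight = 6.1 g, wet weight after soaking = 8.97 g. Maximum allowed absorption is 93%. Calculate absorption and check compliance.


WA = (8.97 - 6.1) / 6.1 x 100 = 47.0%
Maximum allowed: 93%
Compliant: Yes


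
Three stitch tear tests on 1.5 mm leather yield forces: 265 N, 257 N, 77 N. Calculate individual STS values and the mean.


STS1 = 176.7 N/mm
STS2 = 171.3 N/mm
STS3 = 51.3 N/mm
Mean = 133.1 N/mm

STS1 = 265 / 1.5 = 176.7 N/mm
STS2 = 257 / 1.5 = 171.3 N/mm
STS3 = 77 / 1.5 = 51.3 N/mm
Mean = (176.7 + 171.3 + 51.3) / 3 = 133.1 N/mm


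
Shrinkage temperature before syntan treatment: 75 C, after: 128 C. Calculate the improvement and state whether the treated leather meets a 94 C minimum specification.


Improvement = 128 - 75 = 53 C
Spec check: 128 C >= 94 C? Yes


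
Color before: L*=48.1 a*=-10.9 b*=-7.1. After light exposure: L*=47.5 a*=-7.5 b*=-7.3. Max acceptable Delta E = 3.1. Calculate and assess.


dL = -0.6, da = 3.4, db = -0.2
dE = sqrt((-0.6)^2 + (3.4)^2 + (-0.2)^2) = 3.46
Max = 3.1
Passes: No


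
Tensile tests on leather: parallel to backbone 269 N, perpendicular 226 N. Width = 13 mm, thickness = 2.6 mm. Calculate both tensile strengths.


Parallel = 7.96 N/mm^2
Perpendicular = 6.69 N/mm^2

Area = 13 x 2.6 = 33.8 mm^2
TS (parallel) = 269 / 33.8 = 7.96 N/mm^2
TS (perpendicular) = 226 / 33.8 = 6.69 N/mm^2


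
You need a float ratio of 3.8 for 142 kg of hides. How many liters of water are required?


539.6 L


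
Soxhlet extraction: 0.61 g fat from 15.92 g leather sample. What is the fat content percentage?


3.8%

Fat content = 0.61 / 15.92 x 100
Fat = 3.8%


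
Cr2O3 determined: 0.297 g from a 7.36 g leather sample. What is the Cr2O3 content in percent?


4.04%

Cr2O3% = 0.297 / 7.36 x 100
Cr2O3% = 4.04%


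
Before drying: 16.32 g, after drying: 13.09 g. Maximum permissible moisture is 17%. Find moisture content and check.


Moisture content = 19.8%
Acceptable: No


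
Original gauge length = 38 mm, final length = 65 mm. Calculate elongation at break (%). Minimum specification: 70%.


Extension = 65 - 38 = 27 mm
Elongation = 27 / 38 x 100 = 71.1%
Minimum required: 70%
Meets specification: Yes


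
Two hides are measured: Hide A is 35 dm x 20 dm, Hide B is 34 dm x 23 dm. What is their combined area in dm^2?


1482 dm^2


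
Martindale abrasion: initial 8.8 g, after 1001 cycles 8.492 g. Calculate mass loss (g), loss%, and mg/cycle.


Mass loss = 0.308 g
Loss = 3.50%
Rate = 0.308 mg/cycle

Loss = 8.8 - 8.492 = 0.308 g
Loss% = 0.308 / 8.8 x 100 = 3.50%
Rate = 0.308 / 1001 x 1000 = 0.308 mg/cycle


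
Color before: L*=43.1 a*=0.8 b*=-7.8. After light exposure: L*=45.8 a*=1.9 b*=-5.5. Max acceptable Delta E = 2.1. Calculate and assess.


dL = 2.7, da = 1.1, db = 2.3
dE = sqrt((2.7)^2 + (1.1)^2 + (2.3)^2) = 3.71
Max = 2.1
Passes: No


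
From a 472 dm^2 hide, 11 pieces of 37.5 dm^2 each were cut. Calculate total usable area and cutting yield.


Total usable = 11 x 37.5 = 412.5 dm^2
Yield = 412.5 / 472 x 100 = 87.4%


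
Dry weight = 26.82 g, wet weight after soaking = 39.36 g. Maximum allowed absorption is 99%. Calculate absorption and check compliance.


WA = (39.36 - 26.82) / 26.82 x 100 = 46.8%
Maximum allowed: 99%
Compliant: Yes


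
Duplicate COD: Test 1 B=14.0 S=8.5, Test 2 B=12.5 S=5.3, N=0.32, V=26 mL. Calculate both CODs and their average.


COD1 = 541.5 mg/L
COD2 = 708.9 mg/L
Average = 625.2 mg/L

COD1 = (14.0 - 8.5) x 0.32 x 8000 / 26 = 541.5 mg/L
COD2 = (12.5 - 5.3) x 0.32 x 8000 / 26 = 708.9 mg/L
Average = (541.5 + 708.9) / 2 = 625.2 mg/L


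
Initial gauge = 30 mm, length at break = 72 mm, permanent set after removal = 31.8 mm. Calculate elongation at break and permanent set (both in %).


Elongation at break = 140.0%
Permanent set = 6.0%


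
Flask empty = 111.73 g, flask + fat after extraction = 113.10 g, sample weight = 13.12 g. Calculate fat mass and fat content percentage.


Fat mass = 113.10 - 111.73 = 1.37 g
Fat% = 1.37 / 13.12 x 100 = 10.4%


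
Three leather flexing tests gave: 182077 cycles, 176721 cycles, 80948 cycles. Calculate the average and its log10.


Average = 146582 cycles
log10 = 5.17

Average = (182077 + 176721 + 80948) / 3 = 146582 cycles
log10(146582) = 5.17


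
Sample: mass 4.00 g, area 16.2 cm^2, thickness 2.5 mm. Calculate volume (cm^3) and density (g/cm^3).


Volume = 4.050 cm^3
Density = 0.988 g/cm^3


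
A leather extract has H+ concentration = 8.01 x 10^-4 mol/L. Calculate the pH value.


pH = 3.10

pH = -log10[H+]
pH = -log10(8.01 x 10^-4) = 3.10


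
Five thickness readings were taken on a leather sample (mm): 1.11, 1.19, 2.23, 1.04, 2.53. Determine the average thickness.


Sum = 1.11 + 1.19 + 2.23 + 1.04 + 2.53 = 8.10
Average = 8.10 / 5 = 1.62 mm


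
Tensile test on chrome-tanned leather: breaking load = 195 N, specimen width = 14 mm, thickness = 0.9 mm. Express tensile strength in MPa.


Cross-section = 14 x 0.9 = 12.6 mm^2
TS = 195 / 12.6 = 15.48 MPa
(1 N/mm^2 = 1 MPa)


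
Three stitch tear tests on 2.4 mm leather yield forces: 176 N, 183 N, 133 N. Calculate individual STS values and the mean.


STS1 = 176 / 2.4 = 73.3 N/mm
STS2 = 183 / 2.4 = 76.3 N/mm
STS3 = 133 / 2.4 = 55.4 N/mm
Mean = (73.3 + 76.3 + 55.4) / 3 = 68.3 N/mm


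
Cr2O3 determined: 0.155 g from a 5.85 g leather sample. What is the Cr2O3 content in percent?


2.65%

Cr2O3% = 0.155 / 5.85 x 100
Cr2O3% = 2.65%


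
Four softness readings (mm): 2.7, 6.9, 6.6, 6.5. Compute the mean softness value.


5.68 mm

Sum = 2.7 + 6.9 + 6.6 + 6.5
Mean = 22.7 / 4 = 5.68 mm


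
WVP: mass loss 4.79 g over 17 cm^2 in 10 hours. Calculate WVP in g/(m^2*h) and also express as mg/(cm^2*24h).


WVP = 4.79 / (17 x 10) x 10000 = 281.76 g/(m^2*h)
Mass loss in mg = 4.79 x 1000 = 4790 mg
Per cm^2 per 24h in mg: 4790 x 24 / (17 x 10) = 114960 / 170 = 676.24 mg/(cm^2*24h)


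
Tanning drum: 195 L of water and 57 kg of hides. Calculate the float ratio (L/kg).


Float ratio = water / hide weight
Ratio = 195 / 57 = 3.4


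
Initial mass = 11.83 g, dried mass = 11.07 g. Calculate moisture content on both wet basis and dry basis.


Wet basis = 6.4%
Dry basis = 6.9%

Moisture lost = 11.83 - 11.07 = 0.76 g
Wet basis MC = 0.76 / 11.83 x 100 = 6.4%
Dry basis MC = 0.76 / 11.07 x 100 = 6.9%


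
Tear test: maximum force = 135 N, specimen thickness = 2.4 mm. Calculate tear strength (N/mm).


Tear strength = force / thickness
Tear = 135 / 2.4 = 56.3 N/mm


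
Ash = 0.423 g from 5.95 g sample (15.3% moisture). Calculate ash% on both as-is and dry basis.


As-is ash = 7.11%
Dry-basis ash = 8.39%

As-is ash% = 0.423 / 5.95 x 100 = 7.11%
Dry mass = 5.95 x (100 - 15.3) / 100 = 5.03965 g
Dry-basis ash% = 0.423 / 5.03965 x 100 = 8.39%


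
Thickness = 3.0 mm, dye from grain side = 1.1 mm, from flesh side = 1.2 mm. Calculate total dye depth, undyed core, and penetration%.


Total dyed = 2.30 mm
Undyed core = 0.70 mm
Penetration = 76.7%


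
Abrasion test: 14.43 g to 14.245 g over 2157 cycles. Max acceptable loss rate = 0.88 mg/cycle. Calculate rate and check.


Loss = 14.43 - 14.245 = 0.185 g
Rate = 0.185 g / 2157 cycles x 1000 = 0.086 mg/cycle
Max = 0.88 mg/cycle
Passes: Yes


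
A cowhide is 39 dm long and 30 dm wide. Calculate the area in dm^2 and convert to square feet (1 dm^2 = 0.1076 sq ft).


Area = 39 x 30 = 1170 dm^2
Conversion: 1170 x 0.1076 = 125.89 sq ft


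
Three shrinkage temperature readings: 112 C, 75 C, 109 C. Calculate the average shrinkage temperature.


98.7 C


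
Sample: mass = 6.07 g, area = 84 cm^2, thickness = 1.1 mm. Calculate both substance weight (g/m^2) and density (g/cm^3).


Substance weight = 722.6 g/m^2
Density = 0.657 g/cm^3


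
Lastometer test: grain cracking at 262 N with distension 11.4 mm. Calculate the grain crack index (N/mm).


23.0 N/mm


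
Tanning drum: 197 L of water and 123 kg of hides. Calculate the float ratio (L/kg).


Float ratio = water / hide weight
Ratio = 197 / 123 = 1.6


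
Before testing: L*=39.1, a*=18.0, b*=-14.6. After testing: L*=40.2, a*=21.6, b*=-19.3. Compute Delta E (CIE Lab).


dL = 40.2 - 39.1 = 1.1
da = 21.6 - 18.0 = 3.6
db = -19.3 - (-14.6) = -4.7
dE = sqrt((1.1)^2 + (3.6)^2 + (-4.7)^2) = 6.02


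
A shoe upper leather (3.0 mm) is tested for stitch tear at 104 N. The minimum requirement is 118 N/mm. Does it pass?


STS = 104 / 3.0 = 34.7 N/mm
Minimum required: 118 N/mm
Passes: No


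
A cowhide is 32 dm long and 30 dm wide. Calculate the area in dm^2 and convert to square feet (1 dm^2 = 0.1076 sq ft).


960 dm^2
103.30 sq ft

Area = 32 x 30 = 960 dm^2
Conversion: 960 x 0.1076 = 103.30 sq ft


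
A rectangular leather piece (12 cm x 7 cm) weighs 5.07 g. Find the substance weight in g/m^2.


Area = 12 x 7 = 84 cm^2
SW = 5.07 / 84 x 10000 = 603.6 g/m^2


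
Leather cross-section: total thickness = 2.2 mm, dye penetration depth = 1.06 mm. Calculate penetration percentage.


48.2%


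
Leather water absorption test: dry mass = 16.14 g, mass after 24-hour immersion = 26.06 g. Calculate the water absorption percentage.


Water absorbed = 26.06 - 16.14 = 9.92 g
WA% = 9.92 / 16.14 x 100 = 61.5%


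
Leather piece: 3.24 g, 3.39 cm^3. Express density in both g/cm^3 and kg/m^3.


Density = 3.24 / 3.39 = 0.956 g/cm^3
Convert: 0.956 x 1000 = 956 kg/m^3


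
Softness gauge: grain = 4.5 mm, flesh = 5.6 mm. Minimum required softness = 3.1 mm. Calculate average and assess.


Average = (4.5 + 5.6) / 2 = 5.05 mm
Minimum = 3.1 mm
Meets requirement: Yes


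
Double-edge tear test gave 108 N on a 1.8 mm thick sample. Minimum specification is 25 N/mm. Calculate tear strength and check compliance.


Tear strength = 108 / 1.8 = 60.0 N/mm
Required minimum = 25 N/mm
Compliant: Yes


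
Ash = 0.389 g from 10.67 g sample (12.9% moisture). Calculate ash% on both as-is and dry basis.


As-is ash% = 0.389 / 10.67 x 100 = 3.65%
Dry mass = 10.67 x (100 - 12.9) / 100 = 9.29357 g
Dry-basis ash% = 0.389 / 9.29357 x 100 = 4.19%


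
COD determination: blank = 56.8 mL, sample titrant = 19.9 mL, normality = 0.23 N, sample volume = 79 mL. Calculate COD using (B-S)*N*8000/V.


COD = (56.8 - 19.9) x 0.23 x 8000 / 79
COD = 36.9 x 0.23 x 8000 / 79
COD = 859.4 mg/L


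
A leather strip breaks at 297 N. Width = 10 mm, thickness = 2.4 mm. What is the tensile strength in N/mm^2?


Cross-sectional area = 10 x 2.4 = 24.0 mm^2
Tensile strength = 297 / 24.0 = 12.38 N/mm^2


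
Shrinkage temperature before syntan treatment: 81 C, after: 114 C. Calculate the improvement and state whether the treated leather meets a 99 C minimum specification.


Improvement = 114 - 81 = 33 C
Spec check: 114 C >= 99 C? Yes


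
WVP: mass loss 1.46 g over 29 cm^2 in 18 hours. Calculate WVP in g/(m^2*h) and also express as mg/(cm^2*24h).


WVP = 1.46 / (29 x 18) x 10000 = 27.97 g/(m^2*h)
Mass loss in mg = 1.46 x 1000 = 1460 mg
Per cm^2 per 24h in mg: 1460 x 24 / (29 x 18) = 35040 / 522 = 67.13 mg/(cm^2*24h)


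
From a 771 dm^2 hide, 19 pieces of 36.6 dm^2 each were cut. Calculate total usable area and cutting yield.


Usable area = 695.4 dm^2
Yield = 90.2%


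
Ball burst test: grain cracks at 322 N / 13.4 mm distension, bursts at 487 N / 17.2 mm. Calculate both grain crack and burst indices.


Crack index = 24.0 N/mm
Burst index = 28.3 N/mm

Crack index = 322 / 13.4 = 24.0 N/mm
Burst index = 487 / 17.2 = 28.3 N/mm


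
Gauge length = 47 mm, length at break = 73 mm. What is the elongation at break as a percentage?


55.3%

Extension = 73 - 47 = 26 mm
Elongation = 26 / 47 x 100 = 55.3%


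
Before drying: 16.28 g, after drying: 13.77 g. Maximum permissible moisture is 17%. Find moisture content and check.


Moisture content = 15.4%
Acceptable: Yes

MC = (16.28 - 13.77) / 16.28 x 100 = 15.4%
Maximum: 17%
Acceptable: Yes


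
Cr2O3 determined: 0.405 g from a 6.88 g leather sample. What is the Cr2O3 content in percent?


5.89%

Cr2O3% = 0.405 / 6.88 x 100
Cr2O3% = 5.89%


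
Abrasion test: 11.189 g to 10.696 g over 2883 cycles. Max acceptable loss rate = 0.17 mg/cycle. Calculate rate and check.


Rate = 0.171 mg/cycle
Passes: No


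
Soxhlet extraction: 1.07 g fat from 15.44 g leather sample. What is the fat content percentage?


Fat content = 1.07 / 15.44 x 100
Fat = 6.9%


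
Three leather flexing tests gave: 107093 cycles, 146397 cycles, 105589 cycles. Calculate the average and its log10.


Average = 119693 cycles
log10 = 5.08


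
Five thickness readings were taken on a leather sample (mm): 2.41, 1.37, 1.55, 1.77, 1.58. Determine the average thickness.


1.74 mm

Sum = 2.41 + 1.37 + 1.55 + 1.77 + 1.58 = 8.68
Average = 8.68 / 5 = 1.74 mm


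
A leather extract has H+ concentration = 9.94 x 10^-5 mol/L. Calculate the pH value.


pH = -log10[H+]
pH = -log10(9.94 x 10^-5) = 4.00


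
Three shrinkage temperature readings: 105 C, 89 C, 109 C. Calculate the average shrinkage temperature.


101.0 C


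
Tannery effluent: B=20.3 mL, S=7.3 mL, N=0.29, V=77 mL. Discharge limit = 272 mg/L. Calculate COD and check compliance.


COD = (20.3 - 7.3) x 0.29 x 8000 / 77 = 391.7 mg/L
Limit: 272 mg/L
Compliant: No


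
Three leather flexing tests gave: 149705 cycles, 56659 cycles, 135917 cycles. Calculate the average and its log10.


Average = (149705 + 56659 + 135917) / 3 = 114094 cycles
log10(114094) = 5.06


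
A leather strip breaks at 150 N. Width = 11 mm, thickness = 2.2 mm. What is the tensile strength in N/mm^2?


6.20 N/mm^2

Cross-sectional area = 11 x 2.2 = 24.2 mm^2
Tensile strength = 150 / 24.2 = 6.20 N/mm^2


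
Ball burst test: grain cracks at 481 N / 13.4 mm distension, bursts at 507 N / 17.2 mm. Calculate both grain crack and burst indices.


Crack index = 481 / 13.4 = 35.9 N/mm
Burst index = 507 / 17.2 = 29.5 N/mm


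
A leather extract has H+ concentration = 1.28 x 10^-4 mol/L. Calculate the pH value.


pH = 3.89


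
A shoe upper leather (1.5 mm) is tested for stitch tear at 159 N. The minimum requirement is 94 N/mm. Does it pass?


STS = 159 / 1.5 = 106.0 N/mm
Minimum required: 94 N/mm
Passes: Yes


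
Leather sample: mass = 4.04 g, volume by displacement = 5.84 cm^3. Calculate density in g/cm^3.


0.692 g/cm^3

Density = mass / volume
Density = 4.04 / 5.84 = 0.692 g/cm^3


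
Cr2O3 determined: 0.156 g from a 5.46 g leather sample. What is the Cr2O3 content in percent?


2.86%


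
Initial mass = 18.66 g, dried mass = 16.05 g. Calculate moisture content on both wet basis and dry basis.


Moisture lost = 18.66 - 16.05 = 2.61 g
Wet basis MC = 2.61 / 18.66 x 100 = 14.0%
Dry basis MC = 2.61 / 16.05 x 100 = 16.3%


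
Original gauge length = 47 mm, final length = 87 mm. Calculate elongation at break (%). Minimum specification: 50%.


Extension = 87 - 47 = 40 mm
Elongation = 40 / 47 x 100 = 85.1%
Minimum required: 50%
Meets specification: Yes


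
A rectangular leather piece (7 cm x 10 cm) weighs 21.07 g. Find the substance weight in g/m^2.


3010.0 g/m^2

Area = 7 x 10 = 70 cm^2
SW = 21.07 / 70 x 10000 = 3010.0 g/m^2


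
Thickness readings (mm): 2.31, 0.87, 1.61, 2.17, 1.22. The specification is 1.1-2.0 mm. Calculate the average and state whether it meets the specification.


Sum = 8.18
Average = 8.18 / 5 = 1.64 mm
Specification range: 1.1 to 2.0 mm
Within spec: Yes


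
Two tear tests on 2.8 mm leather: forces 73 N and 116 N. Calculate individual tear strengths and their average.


Tear 1 = 26.1 N/mm
Tear 2 = 41.4 N/mm
Average = 33.8 N/mm

Tear 1 = 73 / 2.8 = 26.1 N/mm
Tear 2 = 116 / 2.8 = 41.4 N/mm
Average = (26.1 + 41.4) / 2 = 33.8 N/mm


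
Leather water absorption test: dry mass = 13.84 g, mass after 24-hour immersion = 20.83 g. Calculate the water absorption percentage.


Water absorbed = 20.83 - 13.84 = 6.99 g
WA% = 6.99 / 13.84 x 100 = 50.5%


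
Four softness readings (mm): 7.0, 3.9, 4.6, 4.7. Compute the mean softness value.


Sum = 7.0 + 3.9 + 4.6 + 4.7
Mean = 20.2 / 4 = 5.05 mm


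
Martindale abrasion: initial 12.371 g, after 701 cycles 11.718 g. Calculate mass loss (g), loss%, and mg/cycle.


Loss = 12.371 - 11.718 = 0.653 g
Loss% = 0.653 / 12.371 x 100 = 5.28%
Rate = 0.653 / 701 x 1000 = 0.932 mg/cycle


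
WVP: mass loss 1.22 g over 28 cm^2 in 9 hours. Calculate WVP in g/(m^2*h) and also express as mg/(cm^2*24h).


WVP = 1.22 / (28 x 9) x 10000 = 48.41 g/(m^2*h)
Mass loss in mg = 1.22 x 1000 = 1220 mg
Per cm^2 per 24h in mg: 1220 x 24 / (28 x 9) = 29280 / 252 = 116.19 mg/(cm^2*24h)


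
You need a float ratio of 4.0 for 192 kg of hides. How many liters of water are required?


Water = hide weight x target ratio
Water = 192 x 4.0 = 768.0 L


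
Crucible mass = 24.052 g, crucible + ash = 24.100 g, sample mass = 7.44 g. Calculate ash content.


Ash mass = 24.100 - 24.052 = 0.048 g
Ash% = 0.048 / 7.44 x 100 = 0.65%


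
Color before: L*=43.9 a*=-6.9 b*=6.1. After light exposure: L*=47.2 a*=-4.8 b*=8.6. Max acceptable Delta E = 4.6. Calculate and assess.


Delta E = 4.64
Passes: No


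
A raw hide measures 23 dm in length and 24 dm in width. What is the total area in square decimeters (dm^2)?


Area = length x width
Area = 23 x 24 = 552 dm^2


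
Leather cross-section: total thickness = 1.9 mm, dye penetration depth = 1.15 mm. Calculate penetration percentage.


Penetration% = 1.15 / 1.9 x 100
Penetration = 60.5%


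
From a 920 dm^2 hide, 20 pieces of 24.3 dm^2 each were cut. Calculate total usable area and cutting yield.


Usable area = 486.0 dm^2
Yield = 52.8%

Total usable = 20 x 24.3 = 486.0 dm^2
Yield = 486.0 / 920 x 100 = 52.8%


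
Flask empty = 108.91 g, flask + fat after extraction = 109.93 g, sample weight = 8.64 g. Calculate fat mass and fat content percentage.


Fat mass = 1.02 g
Fat content = 11.8%


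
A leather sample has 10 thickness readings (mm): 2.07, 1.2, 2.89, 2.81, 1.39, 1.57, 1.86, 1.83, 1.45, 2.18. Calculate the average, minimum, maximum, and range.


Average = 1.93 mm
Min = 1.2 mm
Max = 2.89 mm
Range = 1.69 mm


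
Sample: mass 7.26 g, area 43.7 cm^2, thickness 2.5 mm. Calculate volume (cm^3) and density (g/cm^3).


Volume = 10.925 cm^3
Density = 0.665 g/cm^3

Thickness in cm = 2.5 / 10 = 0.25 cm
Volume = 43.7 x 0.25 = 10.925 cm^3
Density = 7.26 / 10.925 = 0.665 g/cm^3


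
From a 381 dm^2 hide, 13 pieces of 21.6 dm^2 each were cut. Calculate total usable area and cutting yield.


Usable area = 280.8 dm^2
Yield = 73.7%

Total usable = 13 x 21.6 = 280.8 dm^2
Yield = 280.8 / 381 x 100 = 73.7%


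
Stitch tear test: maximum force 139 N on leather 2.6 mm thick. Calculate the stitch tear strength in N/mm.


53.5 N/mm

Stitch tear strength = force / thickness
STS = 139 / 2.6 = 53.5 N/mm


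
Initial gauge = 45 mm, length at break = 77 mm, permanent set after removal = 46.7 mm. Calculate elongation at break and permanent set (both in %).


Elongation at break = 71.1%
Permanent set = 3.8%


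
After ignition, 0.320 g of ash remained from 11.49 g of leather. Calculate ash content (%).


Ash% = 0.320 / 11.49 x 100
Ash% = 2.79%


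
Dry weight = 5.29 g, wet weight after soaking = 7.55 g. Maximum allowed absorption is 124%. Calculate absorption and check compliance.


WA = (7.55 - 5.29) / 5.29 x 100 = 42.7%
Maximum allowed: 124%
Compliant: Yes


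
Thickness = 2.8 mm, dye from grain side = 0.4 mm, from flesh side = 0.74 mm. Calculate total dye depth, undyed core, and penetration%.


Total dyed = 0.4 + 0.74 = 1.14 mm
Undyed core = 2.8 - 1.14 = 1.66 mm
Penetration = 1.14 / 2.8 x 100 = 40.7%


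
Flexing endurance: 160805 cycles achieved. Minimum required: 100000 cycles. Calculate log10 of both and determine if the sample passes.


log10(160805) = 5.21
log10(100000) = 5.00
Passes: Yes


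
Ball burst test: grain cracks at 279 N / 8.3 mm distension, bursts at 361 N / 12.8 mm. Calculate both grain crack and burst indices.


Crack index = 33.6 N/mm
Burst index = 28.2 N/mm

Crack index = 279 / 8.3 = 33.6 N/mm
Burst index = 361 / 12.8 = 28.2 N/mm


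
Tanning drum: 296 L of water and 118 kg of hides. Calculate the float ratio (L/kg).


Float ratio = water / hide weight
Ratio = 296 / 118 = 2.5


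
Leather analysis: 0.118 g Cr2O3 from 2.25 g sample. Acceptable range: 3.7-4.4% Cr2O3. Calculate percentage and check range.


Cr2O3% = 0.118 / 2.25 x 100 = 5.24%
Acceptable range: 3.7 to 4.4%
Within range: No


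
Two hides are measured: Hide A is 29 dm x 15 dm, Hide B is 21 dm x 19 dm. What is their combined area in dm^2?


834 dm^2


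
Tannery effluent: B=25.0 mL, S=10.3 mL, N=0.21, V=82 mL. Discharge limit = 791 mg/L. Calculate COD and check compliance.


COD = (25.0 - 10.3) x 0.21 x 8000 / 82 = 301.2 mg/L
Limit: 791 mg/L
Compliant: Yes


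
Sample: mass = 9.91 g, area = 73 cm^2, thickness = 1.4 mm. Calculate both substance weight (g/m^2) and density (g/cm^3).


Substance weight = 1357.5 g/m^2
Density = 0.970 g/cm^3


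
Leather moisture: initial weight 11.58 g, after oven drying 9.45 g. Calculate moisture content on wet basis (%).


Moisture = 11.58 - 9.45 = 2.13 g
MC = 2.13 / 11.58 x 100 = 18.4%


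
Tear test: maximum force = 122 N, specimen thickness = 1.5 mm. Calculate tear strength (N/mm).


Tear strength = force / thickness
Tear = 122 / 1.5 = 81.3 N/mm


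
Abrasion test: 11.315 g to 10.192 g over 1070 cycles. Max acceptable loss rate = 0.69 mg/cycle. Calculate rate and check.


Loss = 11.315 - 10.192 = 1.123 g
Rate = 1.123 g / 1070 cycles x 1000 = 1.050 mg/cycle
Max = 0.69 mg/cycle
Passes: No


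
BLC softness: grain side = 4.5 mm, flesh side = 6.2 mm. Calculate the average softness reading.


Average = (4.5 + 6.2) / 2
Average = 5.35 mm


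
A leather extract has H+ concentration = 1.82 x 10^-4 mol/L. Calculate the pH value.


pH = -log10[H+]
pH = -log10(1.82 x 10^-4) = 3.74


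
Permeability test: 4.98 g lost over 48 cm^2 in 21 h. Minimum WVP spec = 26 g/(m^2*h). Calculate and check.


WVP = 49.40 g/(m^2*h)
Meets specification: Yes

WVP = 4.98 / (48 x 21) x 10000 = 49.40 g/(m^2*h)
Minimum: 26 g/(m^2*h)
Meets spec: Yes


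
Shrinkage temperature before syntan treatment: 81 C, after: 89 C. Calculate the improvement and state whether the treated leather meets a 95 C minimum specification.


Improvement = 89 - 81 = 8 C
Spec check: 89 C >= 95 C? No


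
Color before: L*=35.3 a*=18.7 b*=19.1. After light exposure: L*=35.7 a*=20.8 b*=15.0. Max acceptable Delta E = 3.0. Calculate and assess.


dL = 0.4, da = 2.1, db = -4.1
dE = sqrt((0.4)^2 + (2.1)^2 + (-4.1)^2) = 4.62
Max = 3.0
Passes: No


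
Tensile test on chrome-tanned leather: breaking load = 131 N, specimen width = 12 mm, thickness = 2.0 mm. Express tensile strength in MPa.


Cross-section = 12 x 2.0 = 24.0 mm^2
TS = 131 / 24.0 = 5.46 MPa
(1 N/mm^2 = 1 MPa)


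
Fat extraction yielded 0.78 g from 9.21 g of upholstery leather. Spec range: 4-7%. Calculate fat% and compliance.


Fat% = 0.78 / 9.21 x 100 = 8.5%
Spec range: 4-7%
Compliant: No


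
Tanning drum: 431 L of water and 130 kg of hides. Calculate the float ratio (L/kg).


Float ratio = water / hide weight
Ratio = 431 / 130 = 3.3


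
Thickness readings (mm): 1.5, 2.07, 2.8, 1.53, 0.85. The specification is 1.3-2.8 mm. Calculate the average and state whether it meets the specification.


Sum = 8.75
Average = 8.75 / 5 = 1.75 mm
Specification range: 1.3 to 2.8 mm
Within spec: Yes


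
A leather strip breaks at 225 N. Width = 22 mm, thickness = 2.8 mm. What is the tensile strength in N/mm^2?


Cross-sectional area = 22 x 2.8 = 61.6 mm^2
Tensile strength = 225 / 61.6 = 3.65 N/mm^2


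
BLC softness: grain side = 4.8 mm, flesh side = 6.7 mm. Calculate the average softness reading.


5.75 mm

Average = (4.8 + 6.7) / 2
Average = 5.75 mm


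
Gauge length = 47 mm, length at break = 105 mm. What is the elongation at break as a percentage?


Extension = 105 - 47 = 58 mm
Elongation = 58 / 47 x 100 = 123.4%


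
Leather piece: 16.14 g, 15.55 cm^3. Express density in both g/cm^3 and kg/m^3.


1.038 g/cm^3
1038 kg/m^3


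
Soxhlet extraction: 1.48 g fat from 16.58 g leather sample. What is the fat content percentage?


8.9%

Fat content = 1.48 / 16.58 x 100
Fat = 8.9%


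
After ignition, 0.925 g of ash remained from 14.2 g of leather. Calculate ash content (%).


6.51%

Ash% = 0.925 / 14.2 x 100
Ash% = 6.51%


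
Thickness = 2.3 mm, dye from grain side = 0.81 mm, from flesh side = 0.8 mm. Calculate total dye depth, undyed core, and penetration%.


Total dyed = 0.81 + 0.8 = 1.61 mm
Undyed core = 2.3 - 1.61 = 0.69 mm
Penetration = 1.61 / 2.3 x 100 = 70.0%


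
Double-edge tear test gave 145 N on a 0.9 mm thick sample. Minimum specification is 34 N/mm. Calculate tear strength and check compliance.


Tear strength = 161.1 N/mm
Compliant: Yes


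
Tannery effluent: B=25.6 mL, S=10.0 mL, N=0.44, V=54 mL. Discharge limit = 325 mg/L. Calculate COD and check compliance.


COD = 1016.9 mg/L
Compliant: No

COD = (25.6 - 10.0) x 0.44 x 8000 / 54 = 1016.9 mg/L
Limit: 325 mg/L
Compliant: No


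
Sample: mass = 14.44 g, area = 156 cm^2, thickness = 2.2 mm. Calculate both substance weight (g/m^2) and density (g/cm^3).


SW = 14.44 / 156 x 10000 = 925.6 g/m^2
Volume = 156 x 2.2 / 10 = 34.32 cm^3
Density = 14.44 / 34.32 = 0.421 g/cm^3


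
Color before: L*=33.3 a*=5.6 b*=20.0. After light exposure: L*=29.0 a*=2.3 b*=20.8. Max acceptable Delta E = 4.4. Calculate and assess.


dL = -4.3, da = -3.3, db = 0.8
dE = sqrt((-4.3)^2 + (-3.3)^2 + (0.8)^2) = 5.48
Max = 4.4
Passes: No


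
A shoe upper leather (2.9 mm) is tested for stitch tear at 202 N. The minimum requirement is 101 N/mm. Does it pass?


STS = 69.7 N/mm
Passes: No


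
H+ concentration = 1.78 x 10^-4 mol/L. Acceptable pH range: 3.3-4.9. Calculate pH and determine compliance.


pH = -log10(1.78 x 10^-4) = 3.75
Range: 3.3 to 4.9
Compliant: Yes


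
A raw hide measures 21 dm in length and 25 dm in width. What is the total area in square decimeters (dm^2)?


Area = length x width
Area = 21 x 25 = 525 dm^2


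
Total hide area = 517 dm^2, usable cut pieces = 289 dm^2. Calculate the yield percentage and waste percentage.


Yield = 55.9%
Waste = 44.1%


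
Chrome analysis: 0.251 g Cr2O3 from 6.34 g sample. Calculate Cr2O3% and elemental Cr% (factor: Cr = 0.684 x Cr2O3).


Cr2O3% = 0.251 / 6.34 x 100 = 3.96%
Cr% = 3.96 x 0.684 = 2.71%


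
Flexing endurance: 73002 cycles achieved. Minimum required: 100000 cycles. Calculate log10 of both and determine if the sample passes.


log10(73002) = 4.86
log10(100000) = 5.00
Passes: No


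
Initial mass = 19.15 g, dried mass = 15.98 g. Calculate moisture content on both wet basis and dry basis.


Wet basis = 16.6%
Dry basis = 19.8%

Moisture lost = 19.15 - 15.98 = 3.17 g
Wet basis MC = 3.17 / 19.15 x 100 = 16.6%
Dry basis MC = 3.17 / 15.98 x 100 = 19.8%


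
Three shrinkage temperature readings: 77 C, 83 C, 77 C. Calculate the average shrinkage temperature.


Average = (77 + 83 + 77) / 3
Average = 237 / 3 = 79.0 C


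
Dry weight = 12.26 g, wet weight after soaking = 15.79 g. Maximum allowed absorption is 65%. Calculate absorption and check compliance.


Absorption = 28.8%
Compliant: Yes

WA = (15.79 - 12.26) / 12.26 x 100 = 28.8%
Maximum allowed: 65%
Compliant: Yes
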